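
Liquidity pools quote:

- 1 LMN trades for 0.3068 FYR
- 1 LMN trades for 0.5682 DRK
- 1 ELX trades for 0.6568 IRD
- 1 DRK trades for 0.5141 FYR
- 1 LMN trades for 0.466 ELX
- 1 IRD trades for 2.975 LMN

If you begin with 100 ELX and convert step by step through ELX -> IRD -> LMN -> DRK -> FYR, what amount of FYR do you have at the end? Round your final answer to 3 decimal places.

57.078

100 ELX × 0.6568 = 65.68 IRD
65.68 IRD × 2.975 = 195.398 LMN
195.398 LMN × 0.5682 = 111.0251436 DRK
111.0251436 DRK × 0.5141 = 57.07802632476 FYR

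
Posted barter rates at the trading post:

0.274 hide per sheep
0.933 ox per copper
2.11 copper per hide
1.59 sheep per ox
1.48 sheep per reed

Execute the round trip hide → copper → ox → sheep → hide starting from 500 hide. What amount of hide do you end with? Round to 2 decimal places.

500 hide × 2.11 = 1055 copper
1055 copper × 0.933 = 984.315 ox
984.315 ox × 1.59 = 1565.06085 sheep
1565.06085 sheep × 0.274 = 428.8266729 hide

428.83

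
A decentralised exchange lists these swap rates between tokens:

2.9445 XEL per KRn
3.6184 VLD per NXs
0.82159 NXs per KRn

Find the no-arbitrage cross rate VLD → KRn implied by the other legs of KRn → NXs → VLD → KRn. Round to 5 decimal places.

0.33638

Known legs of the cycle: 0.82159 × 3.6184 = 2.972841256
For no arbitrage the full-cycle product must be 1, so the missing rate is 1 / 2.972841256 ≈ 0.3363785.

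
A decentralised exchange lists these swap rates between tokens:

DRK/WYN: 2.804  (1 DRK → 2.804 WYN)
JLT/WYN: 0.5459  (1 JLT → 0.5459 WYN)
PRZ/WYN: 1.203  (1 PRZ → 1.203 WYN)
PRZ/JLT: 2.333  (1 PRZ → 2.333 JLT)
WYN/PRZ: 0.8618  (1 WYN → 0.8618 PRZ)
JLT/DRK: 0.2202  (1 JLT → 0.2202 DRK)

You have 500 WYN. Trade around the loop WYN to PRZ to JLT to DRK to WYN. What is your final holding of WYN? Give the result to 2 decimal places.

620.71

500 WYN × 0.8618 = 430.9 PRZ
430.9 PRZ × 2.333 = 1005.2897 JLT
1005.2897 JLT × 0.2202 = 221.36479194 DRK
221.36479194 DRK × 2.804 = 620.70687659976 WYN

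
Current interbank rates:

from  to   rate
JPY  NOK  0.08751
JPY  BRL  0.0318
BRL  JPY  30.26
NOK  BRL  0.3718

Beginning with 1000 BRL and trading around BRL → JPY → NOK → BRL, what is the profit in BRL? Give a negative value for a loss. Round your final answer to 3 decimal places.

-15.454

1000 BRL × 30.26 = 30260 JPY
30260 JPY × 0.08751 = 2648.0526 NOK
2648.0526 NOK × 0.3718 = 984.54595668 BRL
Net change: 984.54595668 − 1000 = -15.45404332 BRL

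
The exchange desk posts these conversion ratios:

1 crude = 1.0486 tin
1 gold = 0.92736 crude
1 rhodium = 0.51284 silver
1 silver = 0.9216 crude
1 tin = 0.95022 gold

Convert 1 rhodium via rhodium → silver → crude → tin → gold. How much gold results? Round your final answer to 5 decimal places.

0.47093

1 rhodium × 0.51284 = 0.51284 silver
0.51284 silver × 0.9216 = 0.472633344 crude
0.472633344 crude × 1.0486 = 0.4956033245184 tin
0.4956033245184 tin × 0.95022 = 0.470932191023874048 gold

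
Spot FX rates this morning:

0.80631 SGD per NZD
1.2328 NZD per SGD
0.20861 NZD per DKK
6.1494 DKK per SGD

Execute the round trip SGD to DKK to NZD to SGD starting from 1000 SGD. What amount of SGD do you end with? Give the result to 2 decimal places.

1034.36

1000 SGD × 6.1494 = 6149.4 DKK
6149.4 DKK × 0.20861 = 1282.826334 NZD
1282.826334 NZD × 0.80631 = 1034.35570136754 SGD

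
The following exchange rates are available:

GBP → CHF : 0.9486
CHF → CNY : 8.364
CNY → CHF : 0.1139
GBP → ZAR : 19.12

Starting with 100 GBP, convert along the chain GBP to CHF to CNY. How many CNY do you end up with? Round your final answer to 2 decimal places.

793.41

100 GBP × 0.9486 = 94.86 CHF
94.86 CHF × 8.364 = 793.40904 CNY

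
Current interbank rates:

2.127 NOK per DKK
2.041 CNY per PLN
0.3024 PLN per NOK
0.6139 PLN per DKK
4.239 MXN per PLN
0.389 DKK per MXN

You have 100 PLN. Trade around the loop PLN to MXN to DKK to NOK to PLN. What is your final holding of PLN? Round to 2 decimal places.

106.06

100 PLN × 4.239 = 423.9 MXN
423.9 MXN × 0.389 = 164.8971 DKK
164.8971 DKK × 2.127 = 350.7361317 NOK
350.7361317 NOK × 0.3024 = 106.06260622608 PLN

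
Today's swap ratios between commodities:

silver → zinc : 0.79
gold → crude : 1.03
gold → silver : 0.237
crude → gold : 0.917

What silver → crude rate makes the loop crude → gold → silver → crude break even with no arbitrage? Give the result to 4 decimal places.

Known legs of the cycle: 0.917 × 0.237 = 0.217329
For no arbitrage the full-cycle product must be 1, so the missing rate is 1 / 0.217329 ≈ 4.601319.

4.6013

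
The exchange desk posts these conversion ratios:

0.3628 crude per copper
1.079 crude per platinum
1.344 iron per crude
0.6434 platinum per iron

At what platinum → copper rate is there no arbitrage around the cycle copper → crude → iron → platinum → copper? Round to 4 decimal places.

3.1875

Known legs of the cycle: 0.3628 × 1.344 × 0.6434 = 0.31372389888
For no arbitrage the full-cycle product must be 1, so the missing rate is 1 / 0.31372389888 ≈ 3.187516.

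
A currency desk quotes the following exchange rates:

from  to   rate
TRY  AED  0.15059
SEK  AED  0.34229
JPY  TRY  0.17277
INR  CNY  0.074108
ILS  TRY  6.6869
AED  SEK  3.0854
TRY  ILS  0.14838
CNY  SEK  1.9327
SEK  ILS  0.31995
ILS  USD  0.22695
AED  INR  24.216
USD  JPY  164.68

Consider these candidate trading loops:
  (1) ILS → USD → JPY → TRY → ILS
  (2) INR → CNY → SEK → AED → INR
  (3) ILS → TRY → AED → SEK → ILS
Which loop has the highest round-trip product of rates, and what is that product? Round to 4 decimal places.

(1) 0.22695 × 164.68 × 0.17277 × 0.14838 = 0.95811
(2) 0.074108 × 1.9327 × 0.34229 × 24.216 = 1.18721
(3) 6.6869 × 0.15059 × 3.0854 × 0.31995 = 0.99406
Highest is cycle (2) at 1.1872 (>1, arbitrage).

1.1872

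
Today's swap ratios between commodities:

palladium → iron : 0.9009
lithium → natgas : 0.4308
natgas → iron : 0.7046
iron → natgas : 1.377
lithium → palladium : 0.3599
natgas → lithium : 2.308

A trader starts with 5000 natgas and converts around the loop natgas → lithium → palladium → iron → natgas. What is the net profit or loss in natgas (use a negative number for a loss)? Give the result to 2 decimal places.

5000 natgas × 2.308 = 11540 lithium
11540 lithium × 0.3599 = 4153.246 palladium
4153.246 palladium × 0.9009 = 3741.6593214 iron
3741.6593214 iron × 1.377 = 5152.2648855678 natgas
Net change: 5152.2648855678 − 5000 = 152.2648855678 natgas

152.26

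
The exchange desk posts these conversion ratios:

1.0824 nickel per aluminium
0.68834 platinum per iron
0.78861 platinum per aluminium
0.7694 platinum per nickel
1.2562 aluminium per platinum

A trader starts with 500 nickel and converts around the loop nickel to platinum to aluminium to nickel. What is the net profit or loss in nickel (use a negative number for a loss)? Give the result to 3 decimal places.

23.081

500 nickel × 0.7694 = 384.7 platinum
384.7 platinum × 1.2562 = 483.26014 aluminium
483.26014 aluminium × 1.0824 = 523.080775536 nickel
Net change: 523.080775536 − 500 = 23.080775536 nickel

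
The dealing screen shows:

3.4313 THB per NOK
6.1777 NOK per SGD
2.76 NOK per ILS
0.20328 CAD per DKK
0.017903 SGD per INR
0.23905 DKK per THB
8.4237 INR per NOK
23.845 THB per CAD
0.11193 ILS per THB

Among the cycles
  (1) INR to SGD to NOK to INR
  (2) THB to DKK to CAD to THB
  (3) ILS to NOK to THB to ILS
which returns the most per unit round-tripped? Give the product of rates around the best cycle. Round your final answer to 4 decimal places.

(1) 0.017903 × 6.1777 × 8.4237 = 0.93166
(2) 0.23905 × 0.20328 × 23.845 = 1.15873
(3) 2.76 × 3.4313 × 0.11193 = 1.06002
Highest is cycle (2) at 1.1587 (>1, arbitrage).

1.1587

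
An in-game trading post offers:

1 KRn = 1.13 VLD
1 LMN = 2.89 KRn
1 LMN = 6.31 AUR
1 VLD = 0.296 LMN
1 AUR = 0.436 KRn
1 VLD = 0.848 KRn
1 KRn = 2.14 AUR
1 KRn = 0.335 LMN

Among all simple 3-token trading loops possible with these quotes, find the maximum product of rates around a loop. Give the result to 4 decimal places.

KRn→VLD→LMN→KRn: 1.13 × 0.296 × 2.89 = 0.96665
KRn→LMN→AUR→KRn: 0.335 × 6.31 × 0.436 = 0.92164
Maximum is KRn→VLD→LMN→KRn at 0.9666; no arbitrage — every cycle loses value.

0.9666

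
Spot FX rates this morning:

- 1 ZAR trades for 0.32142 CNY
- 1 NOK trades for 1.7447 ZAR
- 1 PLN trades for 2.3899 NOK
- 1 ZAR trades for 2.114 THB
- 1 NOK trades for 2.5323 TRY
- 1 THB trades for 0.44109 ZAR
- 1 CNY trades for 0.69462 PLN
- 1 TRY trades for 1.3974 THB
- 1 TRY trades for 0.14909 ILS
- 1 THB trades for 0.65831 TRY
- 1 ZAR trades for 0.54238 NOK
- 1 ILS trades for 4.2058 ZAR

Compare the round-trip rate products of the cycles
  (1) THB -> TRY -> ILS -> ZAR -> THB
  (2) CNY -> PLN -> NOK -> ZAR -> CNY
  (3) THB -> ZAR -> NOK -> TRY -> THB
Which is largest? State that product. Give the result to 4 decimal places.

0.9309

(1) 0.65831 × 0.14909 × 4.2058 × 2.114 = 0.87263
(2) 0.69462 × 2.3899 × 1.7447 × 0.32142 = 0.93094
(3) 0.44109 × 0.54238 × 2.5323 × 1.3974 = 0.84658
Highest is cycle (2) at 0.9309 (≤1, no arbitrage).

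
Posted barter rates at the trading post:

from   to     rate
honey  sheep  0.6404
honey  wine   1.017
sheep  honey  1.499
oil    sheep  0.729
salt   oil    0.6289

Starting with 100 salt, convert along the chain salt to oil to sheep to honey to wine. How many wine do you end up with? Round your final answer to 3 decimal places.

69.893

100 salt × 0.6289 = 62.89 oil
62.89 oil × 0.729 = 45.84681 sheep
45.84681 sheep × 1.499 = 68.72436819 honey
68.72436819 honey × 1.017 = 69.89268244923 wine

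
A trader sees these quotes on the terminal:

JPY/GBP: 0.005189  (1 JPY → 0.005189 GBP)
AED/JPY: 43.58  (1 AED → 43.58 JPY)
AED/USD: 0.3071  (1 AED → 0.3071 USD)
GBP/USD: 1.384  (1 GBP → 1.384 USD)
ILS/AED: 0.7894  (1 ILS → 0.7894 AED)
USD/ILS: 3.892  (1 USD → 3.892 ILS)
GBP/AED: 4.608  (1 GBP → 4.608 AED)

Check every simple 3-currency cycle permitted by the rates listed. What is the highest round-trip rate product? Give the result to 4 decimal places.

GBP→AED→JPY→GBP: 4.608 × 43.58 × 0.005189 = 1.04204
AED→USD→ILS→AED: 0.3071 × 3.892 × 0.7894 = 0.94352
Maximum is GBP→AED→JPY→GBP at 1.0420; arbitrage exists.

1.0420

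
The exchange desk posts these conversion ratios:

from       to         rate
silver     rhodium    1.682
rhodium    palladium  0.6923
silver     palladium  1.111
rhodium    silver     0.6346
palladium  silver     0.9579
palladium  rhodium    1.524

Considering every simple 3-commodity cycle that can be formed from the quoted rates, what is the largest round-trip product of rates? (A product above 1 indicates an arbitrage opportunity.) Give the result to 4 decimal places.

silver→rhodium→palladium→silver: 1.682 × 0.6923 × 0.9579 = 1.11543
silver→palladium→rhodium→silver: 1.111 × 1.524 × 0.6346 = 1.07448
Maximum is silver→rhodium→palladium→silver at 1.1154; arbitrage exists.

1.1154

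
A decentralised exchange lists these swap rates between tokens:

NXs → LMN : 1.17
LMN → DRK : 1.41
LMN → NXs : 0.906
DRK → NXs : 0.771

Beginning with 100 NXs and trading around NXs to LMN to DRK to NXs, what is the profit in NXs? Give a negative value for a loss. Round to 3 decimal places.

100 NXs × 1.17 = 117 LMN
117 LMN × 1.41 = 164.97 DRK
164.97 DRK × 0.771 = 127.19187 NXs
Net change: 127.19187 − 100 = 27.19187 NXs

27.192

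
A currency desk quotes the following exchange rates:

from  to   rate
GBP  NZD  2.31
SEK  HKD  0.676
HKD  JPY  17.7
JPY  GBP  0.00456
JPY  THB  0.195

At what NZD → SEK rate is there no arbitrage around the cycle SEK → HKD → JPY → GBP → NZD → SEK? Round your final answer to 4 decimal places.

Known legs of the cycle: 0.676 × 17.7 × 0.00456 × 2.31 = 0.12603663072
For no arbitrage the full-cycle product must be 1, so the missing rate is 1 / 0.12603663072 ≈ 7.934201.

7.9342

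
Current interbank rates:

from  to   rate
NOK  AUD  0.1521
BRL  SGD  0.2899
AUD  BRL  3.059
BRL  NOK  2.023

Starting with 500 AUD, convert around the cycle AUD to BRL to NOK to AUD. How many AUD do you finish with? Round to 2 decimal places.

470.62

500 AUD × 3.059 = 1529.5 BRL
1529.5 BRL × 2.023 = 3094.1785 NOK
3094.1785 NOK × 0.1521 = 470.62454985 AUD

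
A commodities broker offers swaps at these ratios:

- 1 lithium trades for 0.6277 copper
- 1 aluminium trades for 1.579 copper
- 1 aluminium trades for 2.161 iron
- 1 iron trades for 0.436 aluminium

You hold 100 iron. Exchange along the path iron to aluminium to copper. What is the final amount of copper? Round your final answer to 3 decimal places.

68.844

100 iron × 0.436 = 43.6 aluminium
43.6 aluminium × 1.579 = 68.8444 copper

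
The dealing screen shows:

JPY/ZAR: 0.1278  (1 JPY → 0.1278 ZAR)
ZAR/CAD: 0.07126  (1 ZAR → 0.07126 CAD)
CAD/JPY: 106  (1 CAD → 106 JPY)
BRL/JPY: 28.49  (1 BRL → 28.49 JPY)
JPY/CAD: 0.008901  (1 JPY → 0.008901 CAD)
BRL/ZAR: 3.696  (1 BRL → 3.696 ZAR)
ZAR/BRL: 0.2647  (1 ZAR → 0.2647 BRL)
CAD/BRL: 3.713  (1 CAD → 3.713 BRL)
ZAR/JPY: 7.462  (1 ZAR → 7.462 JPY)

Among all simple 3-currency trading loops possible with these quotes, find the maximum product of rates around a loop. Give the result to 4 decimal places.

0.9779

CAD→BRL→ZAR→CAD: 3.713 × 3.696 × 0.07126 = 0.97792
CAD→JPY→ZAR→CAD: 106 × 0.1278 × 0.07126 = 0.96534
JPY→ZAR→BRL→JPY: 0.1278 × 0.2647 × 28.49 = 0.96378
CAD→BRL→JPY→CAD: 3.713 × 28.49 × 0.008901 = 0.94158
Maximum is CAD→BRL→ZAR→CAD at 0.9779; no arbitrage — every cycle loses value.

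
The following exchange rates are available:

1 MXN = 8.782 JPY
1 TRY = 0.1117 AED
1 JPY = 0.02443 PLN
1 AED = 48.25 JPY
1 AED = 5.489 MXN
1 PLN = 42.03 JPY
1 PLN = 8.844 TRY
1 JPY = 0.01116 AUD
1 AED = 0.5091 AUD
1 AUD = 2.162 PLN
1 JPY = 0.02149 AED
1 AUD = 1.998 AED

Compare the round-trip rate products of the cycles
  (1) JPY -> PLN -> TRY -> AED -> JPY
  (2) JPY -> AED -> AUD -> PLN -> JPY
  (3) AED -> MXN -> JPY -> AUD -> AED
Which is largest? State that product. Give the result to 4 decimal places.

(1) 0.02443 × 8.844 × 0.1117 × 48.25 = 1.16445
(2) 0.02149 × 0.5091 × 2.162 × 42.03 = 0.99416
(3) 5.489 × 8.782 × 0.01116 × 1.998 = 1.07485
Highest is cycle (1) at 1.1645 (>1, arbitrage).

1.1645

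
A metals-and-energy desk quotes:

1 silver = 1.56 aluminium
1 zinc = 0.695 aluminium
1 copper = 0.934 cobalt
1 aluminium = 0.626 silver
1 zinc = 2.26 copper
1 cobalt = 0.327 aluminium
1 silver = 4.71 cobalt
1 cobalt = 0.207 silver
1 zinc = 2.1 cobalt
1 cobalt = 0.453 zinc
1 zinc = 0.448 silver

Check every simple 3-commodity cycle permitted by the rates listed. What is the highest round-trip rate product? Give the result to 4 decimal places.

aluminium→silver→cobalt→aluminium: 0.626 × 4.71 × 0.327 = 0.96415
zinc→copper→cobalt→zinc: 2.26 × 0.934 × 0.453 = 0.95621
zinc→silver→cobalt→zinc: 0.448 × 4.71 × 0.453 = 0.95587
Maximum is aluminium→silver→cobalt→aluminium at 0.9641; no arbitrage — every cycle loses value.

0.9641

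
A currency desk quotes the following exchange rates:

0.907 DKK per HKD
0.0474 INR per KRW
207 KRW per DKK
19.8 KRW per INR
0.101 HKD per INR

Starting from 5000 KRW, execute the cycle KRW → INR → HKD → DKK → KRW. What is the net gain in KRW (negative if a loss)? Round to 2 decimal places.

5000 KRW × 0.0474 = 237 INR
237 INR × 0.101 = 23.937 HKD
23.937 HKD × 0.907 = 21.710859 DKK
21.710859 DKK × 207 = 4494.147813 KRW
Net change: 4494.147813 − 5000 = -505.852187 KRW

-505.85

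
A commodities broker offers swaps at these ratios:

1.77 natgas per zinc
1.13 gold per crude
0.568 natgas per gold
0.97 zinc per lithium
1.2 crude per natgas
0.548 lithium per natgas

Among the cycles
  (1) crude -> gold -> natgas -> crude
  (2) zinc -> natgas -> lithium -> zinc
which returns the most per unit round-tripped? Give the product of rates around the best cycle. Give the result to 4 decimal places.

(1) 1.13 × 0.568 × 1.2 = 0.77021
(2) 1.77 × 0.548 × 0.97 = 0.94086
Highest is cycle (2) at 0.9409 (≤1, no arbitrage).

0.9409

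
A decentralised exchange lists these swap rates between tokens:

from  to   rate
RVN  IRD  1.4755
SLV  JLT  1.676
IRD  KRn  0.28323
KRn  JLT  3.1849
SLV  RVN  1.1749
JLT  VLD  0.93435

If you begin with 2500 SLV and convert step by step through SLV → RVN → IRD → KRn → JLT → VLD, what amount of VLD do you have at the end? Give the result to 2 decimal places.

3652.79

2500 SLV × 1.1749 = 2937.25 RVN
2937.25 RVN × 1.4755 = 4333.912375 IRD
4333.912375 IRD × 0.28323 = 1227.49400197125 KRn
1227.49400197125 KRn × 3.1849 = 3909.445646878234125 JLT
3909.445646878234125 JLT × 0.93435 = 3652.79054016067805469375 VLD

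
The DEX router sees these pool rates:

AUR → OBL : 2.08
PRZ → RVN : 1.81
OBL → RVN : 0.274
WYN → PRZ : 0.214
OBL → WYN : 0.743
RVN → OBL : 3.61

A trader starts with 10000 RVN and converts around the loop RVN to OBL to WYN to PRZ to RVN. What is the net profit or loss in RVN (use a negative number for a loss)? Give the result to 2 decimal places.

389.35

10000 RVN × 3.61 = 36100 OBL
36100 OBL × 0.743 = 26822.3 WYN
26822.3 WYN × 0.214 = 5739.9722 PRZ
5739.9722 PRZ × 1.81 = 10389.349682 RVN
Net change: 10389.349682 − 10000 = 389.349682 RVN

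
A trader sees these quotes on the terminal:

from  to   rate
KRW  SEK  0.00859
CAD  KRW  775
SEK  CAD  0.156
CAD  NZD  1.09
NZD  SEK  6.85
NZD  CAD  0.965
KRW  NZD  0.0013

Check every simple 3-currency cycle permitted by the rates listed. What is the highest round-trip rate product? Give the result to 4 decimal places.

1.1648

CAD→NZD→SEK→CAD: 1.09 × 6.85 × 0.156 = 1.16477
CAD→KRW→SEK→CAD: 775 × 0.00859 × 0.156 = 1.03853
CAD→KRW→NZD→CAD: 775 × 0.0013 × 0.965 = 0.97224
Maximum is CAD→NZD→SEK→CAD at 1.1648; arbitrage exists.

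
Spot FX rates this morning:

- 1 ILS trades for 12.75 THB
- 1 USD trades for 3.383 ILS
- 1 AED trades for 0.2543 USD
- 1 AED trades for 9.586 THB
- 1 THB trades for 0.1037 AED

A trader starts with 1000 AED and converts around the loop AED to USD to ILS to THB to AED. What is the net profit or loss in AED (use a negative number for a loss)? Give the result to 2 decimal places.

1000 AED × 0.2543 = 254.3 USD
254.3 USD × 3.383 = 860.2969 ILS
860.2969 ILS × 12.75 = 10968.785475 THB
10968.785475 THB × 0.1037 = 1137.4630537575 AED
Net change: 1137.4630537575 − 1000 = 137.4630537575 AED

137.46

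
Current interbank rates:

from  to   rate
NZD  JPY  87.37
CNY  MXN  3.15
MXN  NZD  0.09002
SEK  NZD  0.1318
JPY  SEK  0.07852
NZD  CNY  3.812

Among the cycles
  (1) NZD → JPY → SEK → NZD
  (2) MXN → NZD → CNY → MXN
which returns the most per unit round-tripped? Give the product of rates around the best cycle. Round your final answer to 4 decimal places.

(1) 87.37 × 0.07852 × 0.1318 = 0.90419
(2) 0.09002 × 3.812 × 3.15 = 1.08094
Highest is cycle (2) at 1.0809 (>1, arbitrage).

1.0809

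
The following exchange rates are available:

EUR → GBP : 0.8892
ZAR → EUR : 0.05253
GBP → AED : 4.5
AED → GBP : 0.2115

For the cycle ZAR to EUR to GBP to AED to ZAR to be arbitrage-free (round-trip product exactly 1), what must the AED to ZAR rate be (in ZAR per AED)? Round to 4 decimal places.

Known legs of the cycle: 0.05253 × 0.8892 × 4.5 = 0.210193542
For no arbitrage the full-cycle product must be 1, so the missing rate is 1 / 0.210193542 ≈ 4.757520.

4.7575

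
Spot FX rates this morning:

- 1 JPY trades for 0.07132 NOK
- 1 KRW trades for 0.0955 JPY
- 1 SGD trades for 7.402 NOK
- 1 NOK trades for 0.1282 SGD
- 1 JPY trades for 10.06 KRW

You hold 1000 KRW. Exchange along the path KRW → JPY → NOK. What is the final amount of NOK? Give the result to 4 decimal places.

1000 KRW × 0.0955 = 95.5 JPY
95.5 JPY × 0.07132 = 6.81106 NOK

6.8111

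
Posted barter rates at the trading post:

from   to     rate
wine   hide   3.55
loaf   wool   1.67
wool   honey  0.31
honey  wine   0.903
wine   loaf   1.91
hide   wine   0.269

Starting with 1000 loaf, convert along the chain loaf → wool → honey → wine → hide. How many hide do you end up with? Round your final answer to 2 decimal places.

1000 loaf × 1.67 = 1670 wool
1670 wool × 0.31 = 517.7 honey
517.7 honey × 0.903 = 467.4831 wine
467.4831 wine × 3.55 = 1659.565005 hide

1659.57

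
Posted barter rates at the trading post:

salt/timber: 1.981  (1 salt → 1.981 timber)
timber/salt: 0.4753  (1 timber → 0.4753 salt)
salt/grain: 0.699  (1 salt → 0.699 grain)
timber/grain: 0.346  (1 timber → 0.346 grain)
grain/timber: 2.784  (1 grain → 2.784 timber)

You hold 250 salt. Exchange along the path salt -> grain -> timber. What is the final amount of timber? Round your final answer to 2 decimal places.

250 salt × 0.699 = 174.75 grain
174.75 grain × 2.784 = 486.504 timber

486.50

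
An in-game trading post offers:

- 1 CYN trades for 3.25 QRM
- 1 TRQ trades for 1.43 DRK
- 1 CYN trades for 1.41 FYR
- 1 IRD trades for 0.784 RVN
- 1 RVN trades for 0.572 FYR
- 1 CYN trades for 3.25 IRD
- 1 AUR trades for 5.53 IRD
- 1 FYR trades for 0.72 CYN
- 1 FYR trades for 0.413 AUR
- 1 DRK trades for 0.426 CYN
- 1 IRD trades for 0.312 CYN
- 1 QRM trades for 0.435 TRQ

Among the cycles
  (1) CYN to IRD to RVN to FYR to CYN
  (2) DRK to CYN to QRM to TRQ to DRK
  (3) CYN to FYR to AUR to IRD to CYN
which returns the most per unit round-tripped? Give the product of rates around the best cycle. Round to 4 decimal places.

(1) 3.25 × 0.784 × 0.572 × 0.72 = 1.04937
(2) 0.426 × 3.25 × 0.435 × 1.43 = 0.86123
(3) 1.41 × 0.413 × 5.53 × 0.312 = 1.00473
Highest is cycle (1) at 1.0494 (>1, arbitrage).

1.0494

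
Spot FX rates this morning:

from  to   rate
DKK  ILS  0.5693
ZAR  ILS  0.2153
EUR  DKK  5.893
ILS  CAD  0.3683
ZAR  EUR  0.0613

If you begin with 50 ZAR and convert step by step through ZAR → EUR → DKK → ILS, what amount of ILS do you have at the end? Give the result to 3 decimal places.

50 ZAR × 0.0613 = 3.065 EUR
3.065 EUR × 5.893 = 18.062045 DKK
18.062045 DKK × 0.5693 = 10.2827222185 ILS

10.283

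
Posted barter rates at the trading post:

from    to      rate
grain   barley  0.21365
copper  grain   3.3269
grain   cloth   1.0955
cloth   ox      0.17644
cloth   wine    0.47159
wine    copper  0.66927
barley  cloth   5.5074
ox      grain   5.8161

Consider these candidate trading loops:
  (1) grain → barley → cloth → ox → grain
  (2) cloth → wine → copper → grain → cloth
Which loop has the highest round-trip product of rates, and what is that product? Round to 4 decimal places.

1.2075

(1) 0.21365 × 5.5074 × 0.17644 × 5.8161 = 1.20748
(2) 0.47159 × 0.66927 × 3.3269 × 1.0955 = 1.15032
Highest is cycle (1) at 1.2075 (>1, arbitrage).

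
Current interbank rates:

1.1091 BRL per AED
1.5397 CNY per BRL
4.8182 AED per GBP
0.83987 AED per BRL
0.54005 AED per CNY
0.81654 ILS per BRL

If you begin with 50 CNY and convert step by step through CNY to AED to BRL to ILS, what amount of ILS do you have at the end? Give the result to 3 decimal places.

50 CNY × 0.54005 = 27.0025 AED
27.0025 AED × 1.1091 = 29.94847275 BRL
29.94847275 BRL × 0.81654 = 24.454125939285 ILS

24.454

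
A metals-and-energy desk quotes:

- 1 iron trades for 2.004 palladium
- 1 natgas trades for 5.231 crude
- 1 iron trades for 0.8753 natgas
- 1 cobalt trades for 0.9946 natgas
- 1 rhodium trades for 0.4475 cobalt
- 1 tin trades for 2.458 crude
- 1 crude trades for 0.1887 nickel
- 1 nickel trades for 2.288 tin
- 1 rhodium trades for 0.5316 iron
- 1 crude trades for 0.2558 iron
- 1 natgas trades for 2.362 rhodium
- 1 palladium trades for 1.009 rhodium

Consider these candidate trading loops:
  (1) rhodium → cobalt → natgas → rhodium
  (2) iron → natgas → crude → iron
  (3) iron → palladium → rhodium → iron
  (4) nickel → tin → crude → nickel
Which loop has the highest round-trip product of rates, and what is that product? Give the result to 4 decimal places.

1.1712

(1) 0.4475 × 0.9946 × 2.362 = 1.05129
(2) 0.8753 × 5.231 × 0.2558 = 1.17123
(3) 2.004 × 1.009 × 0.5316 = 1.07491
(4) 2.288 × 2.458 × 0.1887 = 1.06123
Highest is cycle (2) at 1.1712 (>1, arbitrage).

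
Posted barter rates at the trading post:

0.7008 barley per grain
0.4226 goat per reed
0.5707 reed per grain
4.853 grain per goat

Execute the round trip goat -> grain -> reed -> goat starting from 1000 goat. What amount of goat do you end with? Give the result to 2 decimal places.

1170.44

1000 goat × 4.853 = 4853 grain
4853 grain × 0.5707 = 2769.6071 reed
2769.6071 reed × 0.4226 = 1170.43596046 goat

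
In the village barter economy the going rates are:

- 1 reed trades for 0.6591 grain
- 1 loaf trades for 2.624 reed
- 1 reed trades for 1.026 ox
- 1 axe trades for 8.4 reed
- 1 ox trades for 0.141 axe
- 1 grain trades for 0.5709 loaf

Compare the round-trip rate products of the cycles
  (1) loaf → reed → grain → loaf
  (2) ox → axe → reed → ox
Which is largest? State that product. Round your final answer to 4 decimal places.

1.2152

(1) 2.624 × 0.6591 × 0.5709 = 0.98736
(2) 0.141 × 8.4 × 1.026 = 1.21519
Highest is cycle (2) at 1.2152 (>1, arbitrage).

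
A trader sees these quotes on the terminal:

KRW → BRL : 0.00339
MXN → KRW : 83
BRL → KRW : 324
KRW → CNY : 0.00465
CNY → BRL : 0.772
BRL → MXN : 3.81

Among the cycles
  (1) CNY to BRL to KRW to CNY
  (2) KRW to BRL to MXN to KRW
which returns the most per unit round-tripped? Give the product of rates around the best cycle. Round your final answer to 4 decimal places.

1.1631

(1) 0.772 × 324 × 0.00465 = 1.16310
(2) 0.00339 × 3.81 × 83 = 1.07202
Highest is cycle (1) at 1.1631 (>1, arbitrage).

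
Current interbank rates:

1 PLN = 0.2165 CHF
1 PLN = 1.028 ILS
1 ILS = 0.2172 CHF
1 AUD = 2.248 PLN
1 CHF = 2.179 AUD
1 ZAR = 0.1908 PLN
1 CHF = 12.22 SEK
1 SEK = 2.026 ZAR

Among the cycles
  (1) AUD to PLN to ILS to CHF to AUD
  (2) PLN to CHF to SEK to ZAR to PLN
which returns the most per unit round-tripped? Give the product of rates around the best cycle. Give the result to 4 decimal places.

1.0937

(1) 2.248 × 1.028 × 0.2172 × 2.179 = 1.09372
(2) 0.2165 × 12.22 × 2.026 × 0.1908 = 1.02270
Highest is cycle (1) at 1.0937 (>1, arbitrage).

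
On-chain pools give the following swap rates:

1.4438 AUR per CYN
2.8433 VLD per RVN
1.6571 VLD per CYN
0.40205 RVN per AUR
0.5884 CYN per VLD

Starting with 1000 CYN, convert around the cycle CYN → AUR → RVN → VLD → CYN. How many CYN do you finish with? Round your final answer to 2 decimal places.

971.14

1000 CYN × 1.4438 = 1443.8 AUR
1443.8 AUR × 0.40205 = 580.47979 RVN
580.47979 RVN × 2.8433 = 1650.478186907 VLD
1650.478186907 VLD × 0.5884 = 971.1413651760788 CYN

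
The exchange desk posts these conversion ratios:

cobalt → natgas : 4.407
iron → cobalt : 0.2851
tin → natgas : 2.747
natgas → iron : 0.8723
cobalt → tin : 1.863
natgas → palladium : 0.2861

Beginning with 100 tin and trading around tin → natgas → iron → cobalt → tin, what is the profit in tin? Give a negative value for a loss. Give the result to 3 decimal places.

100 tin × 2.747 = 274.7 natgas
274.7 natgas × 0.8723 = 239.62081 iron
239.62081 iron × 0.2851 = 68.315892931 cobalt
68.315892931 cobalt × 1.863 = 127.272508530453 tin
Net change: 127.272508530453 − 100 = 27.272508530453 tin

27.273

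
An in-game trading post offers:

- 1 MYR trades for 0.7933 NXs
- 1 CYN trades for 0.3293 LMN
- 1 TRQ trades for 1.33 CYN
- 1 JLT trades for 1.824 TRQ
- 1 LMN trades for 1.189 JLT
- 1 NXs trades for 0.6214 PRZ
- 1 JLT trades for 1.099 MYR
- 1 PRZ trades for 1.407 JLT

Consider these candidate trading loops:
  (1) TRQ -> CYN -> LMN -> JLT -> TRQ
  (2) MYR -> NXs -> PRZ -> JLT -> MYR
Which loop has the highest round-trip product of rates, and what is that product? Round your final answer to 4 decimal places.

(1) 1.33 × 0.3293 × 1.189 × 1.824 = 0.94984
(2) 0.7933 × 0.6214 × 1.407 × 1.099 = 0.76226
Highest is cycle (1) at 0.9498 (≤1, no arbitrage).

0.9498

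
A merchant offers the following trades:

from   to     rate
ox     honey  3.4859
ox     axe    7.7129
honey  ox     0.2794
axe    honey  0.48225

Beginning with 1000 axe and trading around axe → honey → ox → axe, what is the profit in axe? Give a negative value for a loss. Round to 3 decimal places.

39.241

1000 axe × 0.48225 = 482.25 honey
482.25 honey × 0.2794 = 134.74065 ox
134.74065 ox × 7.7129 = 1039.241159385 axe
Net change: 1039.241159385 − 1000 = 39.241159385 axe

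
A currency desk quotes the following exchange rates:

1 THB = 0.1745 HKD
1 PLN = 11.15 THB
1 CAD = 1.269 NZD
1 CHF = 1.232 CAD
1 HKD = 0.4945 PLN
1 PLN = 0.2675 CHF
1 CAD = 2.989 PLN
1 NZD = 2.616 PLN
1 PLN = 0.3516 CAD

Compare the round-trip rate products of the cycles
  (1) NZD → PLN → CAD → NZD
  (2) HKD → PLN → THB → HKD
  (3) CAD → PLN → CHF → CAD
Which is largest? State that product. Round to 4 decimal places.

(1) 2.616 × 0.3516 × 1.269 = 1.16721
(2) 0.4945 × 11.15 × 0.1745 = 0.96214
(3) 2.989 × 0.2675 × 1.232 = 0.98505
Highest is cycle (1) at 1.1672 (>1, arbitrage).

1.1672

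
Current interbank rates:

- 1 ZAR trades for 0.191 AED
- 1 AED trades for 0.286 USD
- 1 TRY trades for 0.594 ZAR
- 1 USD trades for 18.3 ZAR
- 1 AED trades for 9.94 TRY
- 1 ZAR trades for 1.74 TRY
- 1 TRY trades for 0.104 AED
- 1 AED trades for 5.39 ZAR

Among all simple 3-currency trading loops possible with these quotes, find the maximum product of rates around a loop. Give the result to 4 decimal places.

ZAR→AED→TRY→ZAR: 0.191 × 9.94 × 0.594 = 1.12773
USD→ZAR→AED→USD: 18.3 × 0.191 × 0.286 = 0.99966
ZAR→TRY→AED→ZAR: 1.74 × 0.104 × 5.39 = 0.97537
Maximum is ZAR→AED→TRY→ZAR at 1.1277; arbitrage exists.

1.1277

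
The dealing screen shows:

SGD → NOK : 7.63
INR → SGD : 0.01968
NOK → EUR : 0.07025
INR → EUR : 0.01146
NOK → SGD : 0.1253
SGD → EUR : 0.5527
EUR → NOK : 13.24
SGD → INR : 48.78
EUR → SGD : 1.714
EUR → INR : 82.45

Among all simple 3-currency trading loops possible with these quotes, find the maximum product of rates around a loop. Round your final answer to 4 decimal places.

SGD→INR→EUR→SGD: 48.78 × 0.01146 × 1.714 = 0.95816
NOK→EUR→SGD→NOK: 0.07025 × 1.714 × 7.63 = 0.91872
NOK→SGD→EUR→NOK: 0.1253 × 0.5527 × 13.24 = 0.91691
SGD→EUR→INR→SGD: 0.5527 × 82.45 × 0.01968 = 0.89682
Maximum is SGD→INR→EUR→SGD at 0.9582; no arbitrage — every cycle loses value.

0.9582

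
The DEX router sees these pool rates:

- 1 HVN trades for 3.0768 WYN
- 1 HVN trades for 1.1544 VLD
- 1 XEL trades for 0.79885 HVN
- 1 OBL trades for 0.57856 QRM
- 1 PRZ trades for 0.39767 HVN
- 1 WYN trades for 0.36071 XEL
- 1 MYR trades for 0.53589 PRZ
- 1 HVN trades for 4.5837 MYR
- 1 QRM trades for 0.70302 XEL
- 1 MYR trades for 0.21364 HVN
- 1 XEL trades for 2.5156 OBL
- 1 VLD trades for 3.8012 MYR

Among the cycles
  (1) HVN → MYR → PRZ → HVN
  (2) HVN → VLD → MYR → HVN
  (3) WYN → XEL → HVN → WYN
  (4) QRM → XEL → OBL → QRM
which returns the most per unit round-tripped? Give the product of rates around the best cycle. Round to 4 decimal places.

1.0232

(1) 4.5837 × 0.53589 × 0.39767 = 0.97682
(2) 1.1544 × 3.8012 × 0.21364 = 0.93747
(3) 0.36071 × 0.79885 × 3.0768 = 0.88659
(4) 0.70302 × 2.5156 × 0.57856 = 1.02319
Highest is cycle (4) at 1.0232 (>1, arbitrage).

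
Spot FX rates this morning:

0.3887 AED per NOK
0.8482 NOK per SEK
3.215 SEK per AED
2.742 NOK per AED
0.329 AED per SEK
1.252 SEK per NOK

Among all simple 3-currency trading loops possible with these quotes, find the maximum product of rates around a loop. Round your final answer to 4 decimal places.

NOK→SEK→AED→NOK: 1.252 × 0.329 × 2.742 = 1.12945
NOK→AED→SEK→NOK: 0.3887 × 3.215 × 0.8482 = 1.05997
Maximum is NOK→SEK→AED→NOK at 1.1295; arbitrage exists.

1.1295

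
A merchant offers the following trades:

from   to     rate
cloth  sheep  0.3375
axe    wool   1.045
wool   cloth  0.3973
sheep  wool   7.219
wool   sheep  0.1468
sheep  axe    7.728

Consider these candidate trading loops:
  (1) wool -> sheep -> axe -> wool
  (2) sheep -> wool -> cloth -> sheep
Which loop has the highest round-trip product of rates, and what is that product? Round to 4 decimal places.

(1) 0.1468 × 7.728 × 1.045 = 1.18552
(2) 7.219 × 0.3973 × 0.3375 = 0.96799
Highest is cycle (1) at 1.1855 (>1, arbitrage).

1.1855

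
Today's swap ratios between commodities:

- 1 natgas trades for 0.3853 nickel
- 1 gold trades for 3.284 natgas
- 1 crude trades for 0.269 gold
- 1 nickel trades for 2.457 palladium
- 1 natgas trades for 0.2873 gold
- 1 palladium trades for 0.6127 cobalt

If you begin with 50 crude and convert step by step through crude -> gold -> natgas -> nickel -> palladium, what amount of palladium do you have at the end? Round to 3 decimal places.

50 crude × 0.269 = 13.45 gold
13.45 gold × 3.284 = 44.1698 natgas
44.1698 natgas × 0.3853 = 17.01862394 nickel
17.01862394 nickel × 2.457 = 41.81475902058 palladium

41.815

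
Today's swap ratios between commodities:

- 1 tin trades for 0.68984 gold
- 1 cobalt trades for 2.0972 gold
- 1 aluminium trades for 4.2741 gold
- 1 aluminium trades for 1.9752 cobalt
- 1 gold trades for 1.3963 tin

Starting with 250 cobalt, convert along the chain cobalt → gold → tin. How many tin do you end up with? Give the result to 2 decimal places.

250 cobalt × 2.0972 = 524.3 gold
524.3 gold × 1.3963 = 732.08009 tin

732.08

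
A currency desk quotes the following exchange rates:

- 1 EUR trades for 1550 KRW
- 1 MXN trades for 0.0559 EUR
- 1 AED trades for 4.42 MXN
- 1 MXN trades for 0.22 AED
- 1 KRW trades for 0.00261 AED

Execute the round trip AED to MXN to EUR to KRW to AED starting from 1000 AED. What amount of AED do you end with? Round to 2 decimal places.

1000 AED × 4.42 = 4420 MXN
4420 MXN × 0.0559 = 247.078 EUR
247.078 EUR × 1550 = 382970.9 KRW
382970.9 KRW × 0.00261 = 999.554049 AED

999.55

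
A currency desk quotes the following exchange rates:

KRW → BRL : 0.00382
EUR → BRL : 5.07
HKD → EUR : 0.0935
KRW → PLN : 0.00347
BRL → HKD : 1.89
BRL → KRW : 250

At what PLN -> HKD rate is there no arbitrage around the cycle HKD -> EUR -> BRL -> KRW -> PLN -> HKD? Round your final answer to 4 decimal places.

2.4317

Known legs of the cycle: 0.0935 × 5.07 × 250 × 0.00347 = 0.4112340375
For no arbitrage the full-cycle product must be 1, so the missing rate is 1 / 0.4112340375 ≈ 2.431705.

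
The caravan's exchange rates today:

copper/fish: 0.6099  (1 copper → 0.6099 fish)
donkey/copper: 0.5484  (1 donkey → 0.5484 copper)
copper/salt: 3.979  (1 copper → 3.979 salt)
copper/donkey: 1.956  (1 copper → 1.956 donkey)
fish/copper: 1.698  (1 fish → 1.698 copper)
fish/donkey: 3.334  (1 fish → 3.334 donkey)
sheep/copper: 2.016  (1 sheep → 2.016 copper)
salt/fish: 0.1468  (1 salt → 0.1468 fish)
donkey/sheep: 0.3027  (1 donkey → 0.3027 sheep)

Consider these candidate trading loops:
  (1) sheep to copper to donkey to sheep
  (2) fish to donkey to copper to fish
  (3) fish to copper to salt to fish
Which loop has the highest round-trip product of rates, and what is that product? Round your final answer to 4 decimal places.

1.1936

(1) 2.016 × 1.956 × 0.3027 = 1.19364
(2) 3.334 × 0.5484 × 0.6099 = 1.11512
(3) 1.698 × 3.979 × 0.1468 = 0.99183
Highest is cycle (1) at 1.1936 (>1, arbitrage).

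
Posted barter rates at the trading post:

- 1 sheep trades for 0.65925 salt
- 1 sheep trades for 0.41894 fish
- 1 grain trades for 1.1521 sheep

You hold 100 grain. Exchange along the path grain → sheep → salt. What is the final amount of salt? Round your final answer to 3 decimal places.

100 grain × 1.1521 = 115.21 sheep
115.21 sheep × 0.65925 = 75.9521925 salt

75.952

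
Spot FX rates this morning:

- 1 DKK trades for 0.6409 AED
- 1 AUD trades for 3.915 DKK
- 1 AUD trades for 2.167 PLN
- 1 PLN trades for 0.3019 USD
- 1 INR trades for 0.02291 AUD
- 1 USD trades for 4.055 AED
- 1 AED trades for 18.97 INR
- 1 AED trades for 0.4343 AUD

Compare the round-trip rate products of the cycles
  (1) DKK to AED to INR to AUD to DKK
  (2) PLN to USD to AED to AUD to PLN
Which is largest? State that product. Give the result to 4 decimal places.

(1) 0.6409 × 18.97 × 0.02291 × 3.915 = 1.09047
(2) 0.3019 × 4.055 × 0.4343 × 2.167 = 1.15213
Highest is cycle (2) at 1.1521 (>1, arbitrage).

1.1521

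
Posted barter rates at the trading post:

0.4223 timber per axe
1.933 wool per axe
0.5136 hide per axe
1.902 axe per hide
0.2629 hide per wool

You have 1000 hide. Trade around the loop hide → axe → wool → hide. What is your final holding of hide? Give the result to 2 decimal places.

1000 hide × 1.902 = 1902 axe
1902 axe × 1.933 = 3676.566 wool
3676.566 wool × 0.2629 = 966.5692014 hide

966.57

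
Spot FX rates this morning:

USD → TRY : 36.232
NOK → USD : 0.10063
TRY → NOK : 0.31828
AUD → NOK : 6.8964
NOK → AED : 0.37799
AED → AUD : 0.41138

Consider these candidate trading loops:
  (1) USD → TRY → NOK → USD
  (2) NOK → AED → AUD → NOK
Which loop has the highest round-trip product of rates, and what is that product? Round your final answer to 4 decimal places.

1.1605

(1) 36.232 × 0.31828 × 0.10063 = 1.16046
(2) 0.37799 × 0.41138 × 6.8964 = 1.07237
Highest is cycle (1) at 1.1605 (>1, arbitrage).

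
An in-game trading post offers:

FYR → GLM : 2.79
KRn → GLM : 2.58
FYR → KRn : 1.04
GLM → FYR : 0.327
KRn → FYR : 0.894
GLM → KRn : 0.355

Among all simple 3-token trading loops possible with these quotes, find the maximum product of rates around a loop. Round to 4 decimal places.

FYR→GLM→KRn→FYR: 2.79 × 0.355 × 0.894 = 0.88546
FYR→KRn→GLM→FYR: 1.04 × 2.58 × 0.327 = 0.87741
Maximum is FYR→GLM→KRn→FYR at 0.8855; no arbitrage — every cycle loses value.

0.8855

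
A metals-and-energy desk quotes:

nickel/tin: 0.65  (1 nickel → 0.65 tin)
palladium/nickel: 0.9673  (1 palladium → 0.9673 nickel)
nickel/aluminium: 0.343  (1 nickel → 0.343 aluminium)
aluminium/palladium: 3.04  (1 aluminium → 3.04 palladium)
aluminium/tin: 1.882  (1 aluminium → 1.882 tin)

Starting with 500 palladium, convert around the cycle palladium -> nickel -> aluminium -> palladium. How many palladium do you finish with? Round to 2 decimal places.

500 palladium × 0.9673 = 483.65 nickel
483.65 nickel × 0.343 = 165.89195 aluminium
165.89195 aluminium × 3.04 = 504.311528 palladium

504.31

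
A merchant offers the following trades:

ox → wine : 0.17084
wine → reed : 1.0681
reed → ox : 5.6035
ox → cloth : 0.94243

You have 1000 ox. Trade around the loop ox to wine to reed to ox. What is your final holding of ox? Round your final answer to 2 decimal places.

1000 ox × 0.17084 = 170.84 wine
170.84 wine × 1.0681 = 182.474204 reed
182.474204 reed × 5.6035 = 1022.494202114 ox

1022.49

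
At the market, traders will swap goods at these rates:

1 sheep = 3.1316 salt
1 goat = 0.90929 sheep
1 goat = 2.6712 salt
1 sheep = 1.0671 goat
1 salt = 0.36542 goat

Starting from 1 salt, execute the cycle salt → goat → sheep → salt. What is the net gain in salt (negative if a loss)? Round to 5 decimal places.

1 salt × 0.36542 = 0.36542 goat
0.36542 goat × 0.90929 = 0.3322727518 sheep
0.3322727518 sheep × 3.1316 = 1.04054534953688 salt
Net change: 1.04054534953688 − 1 = 0.04054534953688 salt

0.04055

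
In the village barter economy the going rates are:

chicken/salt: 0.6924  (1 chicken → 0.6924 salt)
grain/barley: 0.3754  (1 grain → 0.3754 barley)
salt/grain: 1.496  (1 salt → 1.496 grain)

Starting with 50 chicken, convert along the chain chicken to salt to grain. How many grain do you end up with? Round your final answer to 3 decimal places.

50 chicken × 0.6924 = 34.62 salt
34.62 salt × 1.496 = 51.79152 grain

51.792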